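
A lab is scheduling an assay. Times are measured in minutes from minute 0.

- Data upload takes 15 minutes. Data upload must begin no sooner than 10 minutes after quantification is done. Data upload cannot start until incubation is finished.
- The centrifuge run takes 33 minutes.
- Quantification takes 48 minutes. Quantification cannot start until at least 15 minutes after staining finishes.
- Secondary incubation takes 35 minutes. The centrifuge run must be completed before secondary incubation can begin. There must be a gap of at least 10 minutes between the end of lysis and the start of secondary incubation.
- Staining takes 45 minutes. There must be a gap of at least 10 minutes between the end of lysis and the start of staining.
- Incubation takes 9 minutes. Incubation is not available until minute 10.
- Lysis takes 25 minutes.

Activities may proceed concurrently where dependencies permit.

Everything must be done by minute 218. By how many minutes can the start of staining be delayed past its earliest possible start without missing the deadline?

50

Lysis has no prerequisites, so it starts at minute 0 and finishes at minute 25.
After lysis (finishes minute 25, plus 10-minute gap → minute 35), staining can start at minute 35 and finishes at minute 80.

Working backward from the deadline:
To finish by minute 218, data upload (duration 15) must start no later than minute 203.
Quantification feeds into data upload (must start by minute 203, minus 10-minute gap → minute 193); so quantification must finish by minute 193 and therefore start by minute 145.
Staining feeds into quantification (must start by minute 145, minus 15-minute gap → minute 130); so staining must finish by minute 130 and therefore start by minute 85.
So staining can start as early as minute 35 and as late as minute 85, giving 85 − 35 = 50 minutes of slack.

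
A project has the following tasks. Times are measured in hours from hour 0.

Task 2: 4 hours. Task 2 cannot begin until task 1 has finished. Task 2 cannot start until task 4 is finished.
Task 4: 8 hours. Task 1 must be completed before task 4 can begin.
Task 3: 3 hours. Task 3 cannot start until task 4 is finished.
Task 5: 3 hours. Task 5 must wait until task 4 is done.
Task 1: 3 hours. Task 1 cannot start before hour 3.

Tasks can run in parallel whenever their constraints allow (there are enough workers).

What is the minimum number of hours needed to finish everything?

18

Task 1 waits on its own release at hour 3, so it starts at hour 3 and finishes at 3 + 3 = hour 6.
After task 1 (finishes hour 6), task 4 can start at hour 6 and finishes at hour 14.
Task 5 cannot begin until task 4 (finishes hour 14). It runs from hour 14 to 14 + 3 = hour 17.
After task 4 (finishes hour 14), task 3 can start at hour 14 and finishes at hour 17.
Task 2 cannot start until task 1 (finishes hour 6); task 4 (finishes hour 14). The controlling bound is hour 14, so task 2 finishes at 14 + 4 = hour 18.
All tasks are finished once the last one completes. Finish times: Task 1 at 6, Task 2 at 18, Task 3 at 17, Task 4 at 14, Task 5 at 17. The latest is hour 18.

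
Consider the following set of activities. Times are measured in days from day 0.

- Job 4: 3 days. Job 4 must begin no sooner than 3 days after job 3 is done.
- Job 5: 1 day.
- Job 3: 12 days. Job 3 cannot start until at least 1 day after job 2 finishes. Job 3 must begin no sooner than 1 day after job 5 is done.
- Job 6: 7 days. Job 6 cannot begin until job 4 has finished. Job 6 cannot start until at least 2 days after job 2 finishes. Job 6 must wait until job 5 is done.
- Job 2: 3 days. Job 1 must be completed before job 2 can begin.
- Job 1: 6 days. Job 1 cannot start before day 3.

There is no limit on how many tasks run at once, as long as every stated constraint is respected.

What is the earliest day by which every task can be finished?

38

Job 5 has no prerequisites, so it starts at day 0 and finishes at day 1.
Job 1 cannot begin until its own release at day 3. It runs from day 3 to 3 + 6 = day 9.
Job 2 cannot begin until job 1 (finishes day 9). It runs from day 9 to 9 + 3 = day 12.
For job 3: job 2 (finishes day 12, plus 1-day gap → day 13); job 5 (finishes day 1, plus 1-day gap → day 2). Taking the maximum gives a start of day 13, and it finishes at 13 + 12 = day 25.
Job 4 waits on job 3 (finishes day 25, plus 3-day gap → day 28), so it starts at day 28 and finishes at 28 + 3 = day 31.
For job 6: job 4 (finishes day 31); job 2 (finishes day 12, plus 2-day gap → day 14); job 5 (finishes day 1). Taking the maximum gives a start of day 31, and it finishes at 31 + 7 = day 38.
All tasks are finished once the last one completes. Finish times: Job 1 at 9, Job 2 at 12, Job 3 at 25, Job 4 at 31, Job 5 at 1, Job 6 at 38. The latest is day 38.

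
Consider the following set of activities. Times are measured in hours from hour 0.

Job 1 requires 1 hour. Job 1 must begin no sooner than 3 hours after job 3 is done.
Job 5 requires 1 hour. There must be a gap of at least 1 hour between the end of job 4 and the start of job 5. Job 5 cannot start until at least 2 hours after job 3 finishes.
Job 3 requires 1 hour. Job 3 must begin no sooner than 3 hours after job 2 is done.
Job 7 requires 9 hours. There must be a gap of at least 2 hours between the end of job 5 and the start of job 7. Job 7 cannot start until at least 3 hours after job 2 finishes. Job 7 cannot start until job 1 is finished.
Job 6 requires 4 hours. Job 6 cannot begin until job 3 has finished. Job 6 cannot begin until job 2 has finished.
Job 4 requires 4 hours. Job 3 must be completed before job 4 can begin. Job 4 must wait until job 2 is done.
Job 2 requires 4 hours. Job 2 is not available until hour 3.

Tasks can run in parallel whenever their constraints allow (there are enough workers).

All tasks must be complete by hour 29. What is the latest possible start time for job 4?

12

Job 7 has no dependents, so it just needs to finish by hour 29. Starting by 29 − 9 = hour 20 achieves that.
Job 5 has to be done before job 7 (must start by hour 20, minus 2-hour gap → hour 18). That means finishing by hour 18, i.e. starting by 18 − 1 = hour 17.
Job 4 must finish before job 5 (must start by hour 17, minus 1-hour gap → hour 16). With a 4-hour duration, job 4 must start by 16 − 4 = hour 12.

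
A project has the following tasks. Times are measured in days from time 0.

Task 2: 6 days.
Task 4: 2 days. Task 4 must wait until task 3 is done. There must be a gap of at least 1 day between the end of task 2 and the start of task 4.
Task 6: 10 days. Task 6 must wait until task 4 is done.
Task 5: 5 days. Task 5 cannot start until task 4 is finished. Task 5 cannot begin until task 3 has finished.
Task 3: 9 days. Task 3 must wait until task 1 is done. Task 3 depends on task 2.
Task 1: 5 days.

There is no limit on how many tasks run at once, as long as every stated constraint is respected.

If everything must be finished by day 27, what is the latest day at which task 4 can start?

Nothing follows task 5; the deadline of day 27 is its only limit. It must start by 27 − 5 = day 22.
To finish by day 27, task 6 (duration 10) must start no later than day 17.
Task 4 feeds task 5 (must start by day 22); task 6 (must start by day 17). Taking the minimum, task 4 must finish by day 17 and start by 17 − 2 = day 15.

15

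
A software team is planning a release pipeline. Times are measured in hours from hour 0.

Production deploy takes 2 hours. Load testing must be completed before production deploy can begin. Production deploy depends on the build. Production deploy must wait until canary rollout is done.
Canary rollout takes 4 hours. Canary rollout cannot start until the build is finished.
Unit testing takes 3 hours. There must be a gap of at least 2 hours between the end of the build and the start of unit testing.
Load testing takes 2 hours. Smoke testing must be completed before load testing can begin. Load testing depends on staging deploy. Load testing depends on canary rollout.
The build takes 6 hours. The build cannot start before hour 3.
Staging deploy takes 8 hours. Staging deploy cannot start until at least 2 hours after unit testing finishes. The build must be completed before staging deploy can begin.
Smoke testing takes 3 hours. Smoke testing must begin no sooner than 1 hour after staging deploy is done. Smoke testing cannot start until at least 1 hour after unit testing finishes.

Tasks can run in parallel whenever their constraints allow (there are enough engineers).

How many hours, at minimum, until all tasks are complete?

32

After its own release at hour 3, the build can start at hour 3 and finishes at hour 9.
Canary rollout waits on the build (finishes hour 9), so it starts at hour 9 and finishes at 9 + 4 = hour 13.
After the build (finishes hour 9, plus 2-hour gap → hour 11), unit testing can start at hour 11 and finishes at hour 14.
Staging deploy has to wait for unit testing (finishes hour 14, plus 2-hour gap → hour 16); the build (finishes hour 9). The latest of these is hour 16, so staging deploy runs hour 16 to 16 + 8 = hour 24.
Smoke testing cannot start until staging deploy (finishes hour 24, plus 1-hour gap → hour 25); unit testing (finishes hour 14, plus 1-hour gap → hour 15). The controlling bound is hour 25, so smoke testing finishes at 25 + 3 = hour 28.
Load testing has to wait for smoke testing (finishes hour 28); staging deploy (finishes hour 24); canary rollout (finishes hour 13). The latest of these is hour 28, so load testing runs hour 28 to 28 + 2 = hour 30.
For production deploy: load testing (finishes hour 30); the build (finishes hour 9); canary rollout (finishes hour 13). Taking the maximum gives a start of hour 30, and it finishes at 30 + 2 = hour 32.
All tasks are finished once the last one completes. Finish times: The build at 9, Unit testing at 14, Staging deploy at 24, Smoke testing at 28, Canary rollout at 13, Load testing at 30, Production deploy at 32. The latest is hour 32.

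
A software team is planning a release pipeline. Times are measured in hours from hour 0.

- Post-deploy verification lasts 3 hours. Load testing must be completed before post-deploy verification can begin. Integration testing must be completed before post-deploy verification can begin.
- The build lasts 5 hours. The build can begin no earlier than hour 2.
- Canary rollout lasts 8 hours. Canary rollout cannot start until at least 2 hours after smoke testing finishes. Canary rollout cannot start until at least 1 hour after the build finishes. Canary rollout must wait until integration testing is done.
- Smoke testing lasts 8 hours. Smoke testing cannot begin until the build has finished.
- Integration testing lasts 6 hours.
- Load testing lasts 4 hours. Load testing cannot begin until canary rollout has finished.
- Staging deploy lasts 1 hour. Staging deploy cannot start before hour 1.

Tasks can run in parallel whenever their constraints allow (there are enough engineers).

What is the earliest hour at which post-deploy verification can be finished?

32

Nothing blocks integration testing, so it runs from hour 0 to hour 6.
After its own release at hour 2, the build can start at hour 2 and finishes at hour 7.
After the build (finishes hour 7), smoke testing can start at hour 7 and finishes at hour 15.
Canary rollout cannot start until smoke testing (finishes hour 15, plus 2-hour gap → hour 17); the build (finishes hour 7, plus 1-hour gap → hour 8); integration testing (finishes hour 6). The controlling bound is hour 17, so canary rollout finishes at 17 + 8 = hour 25.
Load testing waits on canary rollout (finishes hour 25), so it starts at hour 25 and finishes at 25 + 4 = hour 29.
Post-deploy verification has to wait for load testing (finishes hour 29); integration testing (finishes hour 6). The latest of these is hour 29, so post-deploy verification runs hour 29 to 29 + 3 = hour 32.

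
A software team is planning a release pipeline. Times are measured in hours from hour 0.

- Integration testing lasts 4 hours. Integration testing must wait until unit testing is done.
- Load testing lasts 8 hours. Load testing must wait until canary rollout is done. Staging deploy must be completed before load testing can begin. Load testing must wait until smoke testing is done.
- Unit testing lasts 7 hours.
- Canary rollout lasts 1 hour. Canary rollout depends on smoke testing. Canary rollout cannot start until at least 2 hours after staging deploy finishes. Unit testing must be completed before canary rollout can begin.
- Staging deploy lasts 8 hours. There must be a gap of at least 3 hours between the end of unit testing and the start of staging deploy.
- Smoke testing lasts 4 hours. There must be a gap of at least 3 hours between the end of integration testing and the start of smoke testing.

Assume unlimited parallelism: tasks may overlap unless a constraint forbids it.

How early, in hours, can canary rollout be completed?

21

Nothing blocks unit testing, so it runs from hour 0 to hour 7.
After unit testing (finishes hour 7, plus 3-hour gap → hour 10), staging deploy can start at hour 10 and finishes at hour 18.
Integration testing waits on unit testing (finishes hour 7), so it starts at hour 7 and finishes at 7 + 4 = hour 11.
Smoke testing waits on integration testing (finishes hour 11, plus 3-hour gap → hour 14), so it starts at hour 14 and finishes at 14 + 4 = hour 18.
Canary rollout has to wait for smoke testing (finishes hour 18); staging deploy (finishes hour 18, plus 2-hour gap → hour 20); unit testing (finishes hour 7). The latest of these is hour 20, so canary rollout runs hour 20 to 20 + 1 = hour 21.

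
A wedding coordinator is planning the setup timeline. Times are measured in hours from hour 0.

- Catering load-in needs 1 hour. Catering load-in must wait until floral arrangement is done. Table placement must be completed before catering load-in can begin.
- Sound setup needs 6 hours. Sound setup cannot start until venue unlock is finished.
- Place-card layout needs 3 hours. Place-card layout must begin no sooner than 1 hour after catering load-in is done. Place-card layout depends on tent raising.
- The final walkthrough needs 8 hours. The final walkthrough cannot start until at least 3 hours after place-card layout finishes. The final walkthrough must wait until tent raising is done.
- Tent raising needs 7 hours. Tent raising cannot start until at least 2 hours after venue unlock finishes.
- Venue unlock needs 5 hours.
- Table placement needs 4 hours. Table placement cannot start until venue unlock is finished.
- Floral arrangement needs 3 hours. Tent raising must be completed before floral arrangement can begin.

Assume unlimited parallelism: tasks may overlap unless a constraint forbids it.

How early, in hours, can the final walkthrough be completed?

Nothing blocks venue unlock, so it runs from hour 0 to hour 5.
Table placement cannot begin until venue unlock (finishes hour 5). It runs from hour 5 to 5 + 4 = hour 9.
Tent raising cannot begin until venue unlock (finishes hour 5, plus 2-hour gap → hour 7). It runs from hour 7 to 7 + 7 = hour 14.
Floral arrangement cannot begin until tent raising (finishes hour 14). It runs from hour 14 to 14 + 3 = hour 17.
Catering load-in needs all of floral arrangement (finishes hour 17); table placement (finishes hour 9). That puts its earliest start at hour 17; it finishes at 17 + 1 = hour 18.
For place-card layout: catering load-in (finishes hour 18, plus 1-hour gap → hour 19); tent raising (finishes hour 14). Taking the maximum gives a start of hour 19, and it finishes at 19 + 3 = hour 22.
The final walkthrough has to wait for place-card layout (finishes hour 22, plus 3-hour gap → hour 25); tent raising (finishes hour 14). The latest of these is hour 25, so the final walkthrough runs hour 25 to 25 + 8 = hour 33.

33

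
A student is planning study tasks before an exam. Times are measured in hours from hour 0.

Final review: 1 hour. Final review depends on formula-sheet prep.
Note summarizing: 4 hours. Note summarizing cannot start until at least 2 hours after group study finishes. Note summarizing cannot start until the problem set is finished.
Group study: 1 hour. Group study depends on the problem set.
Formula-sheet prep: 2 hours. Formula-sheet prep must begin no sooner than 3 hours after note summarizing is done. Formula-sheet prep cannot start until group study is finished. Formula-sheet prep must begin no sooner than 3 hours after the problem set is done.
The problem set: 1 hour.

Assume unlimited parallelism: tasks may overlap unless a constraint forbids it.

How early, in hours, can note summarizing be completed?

Nothing blocks the problem set, so it runs from hour 0 to hour 1.
Group study waits on the problem set (finishes hour 1), so it starts at hour 1 and finishes at 1 + 1 = hour 2.
Note summarizing cannot start until group study (finishes hour 2, plus 2-hour gap → hour 4); the problem set (finishes hour 1). The controlling bound is hour 4, so note summarizing finishes at 4 + 4 = hour 8.

8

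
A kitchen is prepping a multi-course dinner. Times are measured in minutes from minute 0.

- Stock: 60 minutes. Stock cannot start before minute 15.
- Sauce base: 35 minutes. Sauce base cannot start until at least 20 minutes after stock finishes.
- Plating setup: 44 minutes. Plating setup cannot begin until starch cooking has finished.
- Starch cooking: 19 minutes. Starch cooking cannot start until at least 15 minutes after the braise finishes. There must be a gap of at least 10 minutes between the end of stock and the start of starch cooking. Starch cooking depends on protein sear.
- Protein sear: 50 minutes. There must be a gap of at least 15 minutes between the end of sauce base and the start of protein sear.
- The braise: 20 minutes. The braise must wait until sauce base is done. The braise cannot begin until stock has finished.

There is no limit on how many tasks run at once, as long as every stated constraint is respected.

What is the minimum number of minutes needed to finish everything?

After its own release at minute 15, stock can start at minute 15 and finishes at minute 75.
After stock (finishes minute 75, plus 20-minute gap → minute 95), sauce base can start at minute 95 and finishes at minute 130.
Protein sear waits on sauce base (finishes minute 130, plus 15-minute gap → minute 145), so it starts at minute 145 and finishes at 145 + 50 = minute 195.
The braise cannot start until sauce base (finishes minute 130); stock (finishes minute 75). The controlling bound is minute 130, so the braise finishes at 130 + 20 = minute 150.
For starch cooking: the braise (finishes minute 150, plus 15-minute gap → minute 165); stock (finishes minute 75, plus 10-minute gap → minute 85); protein sear (finishes minute 195). Taking the maximum gives a start of minute 195, and it finishes at 195 + 19 = minute 214.
Plating setup cannot begin until starch cooking (finishes minute 214). It runs from minute 214 to 214 + 44 = minute 258.
All tasks are finished once the last one completes. Finish times: Stock at 75, Sauce base at 130, The braise at 150, Protein sear at 195, Starch cooking at 214, Plating setup at 258. The latest is minute 258.

258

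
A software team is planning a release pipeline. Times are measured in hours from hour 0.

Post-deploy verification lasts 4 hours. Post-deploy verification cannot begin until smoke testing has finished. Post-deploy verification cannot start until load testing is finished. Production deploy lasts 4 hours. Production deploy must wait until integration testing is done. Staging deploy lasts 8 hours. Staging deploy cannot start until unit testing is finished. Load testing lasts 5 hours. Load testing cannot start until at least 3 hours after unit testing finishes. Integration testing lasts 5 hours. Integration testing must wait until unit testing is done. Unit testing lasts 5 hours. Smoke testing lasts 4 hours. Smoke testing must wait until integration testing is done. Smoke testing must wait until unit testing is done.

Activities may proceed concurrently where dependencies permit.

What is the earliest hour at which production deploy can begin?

10

Nothing blocks unit testing, so it runs from hour 0 to hour 5.
After unit testing (finishes hour 5), integration testing can start at hour 5 and finishes at hour 10.
Production deploy waits on integration testing (finishes hour 10), so the earliest it can start is hour 10.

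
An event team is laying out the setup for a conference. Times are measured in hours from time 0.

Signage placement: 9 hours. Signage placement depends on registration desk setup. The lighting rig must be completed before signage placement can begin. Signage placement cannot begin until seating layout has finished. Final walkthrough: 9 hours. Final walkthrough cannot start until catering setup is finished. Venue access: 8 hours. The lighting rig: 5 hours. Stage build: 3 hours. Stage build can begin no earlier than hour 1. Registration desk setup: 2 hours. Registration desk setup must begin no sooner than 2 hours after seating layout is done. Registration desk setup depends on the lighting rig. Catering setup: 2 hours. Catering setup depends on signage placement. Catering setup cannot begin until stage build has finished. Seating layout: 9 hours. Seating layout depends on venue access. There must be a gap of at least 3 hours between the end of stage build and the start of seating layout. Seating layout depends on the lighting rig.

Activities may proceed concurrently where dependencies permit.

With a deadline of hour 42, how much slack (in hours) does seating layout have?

The lighting rig can start immediately at hour 0; it finishes at hour 5.
Stage build waits on its own release at hour 1, so it starts at hour 1 and finishes at 1 + 3 = hour 4.
Nothing blocks venue access, so it runs from hour 0 to hour 8.
Seating layout needs all of venue access (finishes hour 8); stage build (finishes hour 4, plus 3-hour gap → hour 7); the lighting rig (finishes hour 5). That puts its earliest start at hour 8; it finishes at 8 + 9 = hour 17.

Working backward from the deadline:
Final walkthrough must finish by hour 42; it takes 9 hours, so it must start by 42 − 9 = hour 33.
Catering setup must finish before final walkthrough (must start by hour 33). With a 2-hour duration, catering setup must start by 33 − 2 = hour 31.
Signage placement feeds into catering setup (must start by hour 31); so signage placement must finish by hour 31 and therefore start by hour 22.
Registration desk setup has to be done before signage placement (must start by hour 22). That means finishing by hour 22, i.e. starting by 22 − 2 = hour 20.
For seating layout: registration desk setup (must start by hour 20, minus 2-hour gap → hour 18); signage placement (must start by hour 22). The most restrictive is hour 18; with a 9-hour duration, seating layout must start by hour 9.
So seating layout can start as early as hour 8 and as late as hour 9, giving 9 − 8 = 1 hour of slack.

1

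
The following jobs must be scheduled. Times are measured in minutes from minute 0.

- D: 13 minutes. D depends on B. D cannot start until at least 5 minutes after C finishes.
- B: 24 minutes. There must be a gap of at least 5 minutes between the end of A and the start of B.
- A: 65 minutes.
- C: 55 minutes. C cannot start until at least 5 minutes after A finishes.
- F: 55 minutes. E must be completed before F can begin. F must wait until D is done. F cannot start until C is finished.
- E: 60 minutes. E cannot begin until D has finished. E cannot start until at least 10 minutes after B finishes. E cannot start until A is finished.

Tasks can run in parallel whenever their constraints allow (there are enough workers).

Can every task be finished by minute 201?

No

Nothing blocks A, so it runs from minute 0 to minute 65.
After A (finishes minute 65, plus 5-minute gap → minute 70), C can start at minute 70 and finishes at minute 125.
After A (finishes minute 65, plus 5-minute gap → minute 70), B can start at minute 70 and finishes at minute 94.
D has to wait for B (finishes minute 94); C (finishes minute 125, plus 5-minute gap → minute 130). The latest of these is minute 130, so D runs minute 130 to 130 + 13 = minute 143.
E has to wait for D (finishes minute 143); B (finishes minute 94, plus 10-minute gap → minute 104); A (finishes minute 65). The latest of these is minute 143, so E runs minute 143 to 143 + 60 = minute 203.
F cannot start until E (finishes minute 203); D (finishes minute 143); C (finishes minute 125). The controlling bound is minute 203, so F finishes at 203 + 55 = minute 258.
The earliest everything can be done is minute 258, which is after the deadline of 201, so it is not possible.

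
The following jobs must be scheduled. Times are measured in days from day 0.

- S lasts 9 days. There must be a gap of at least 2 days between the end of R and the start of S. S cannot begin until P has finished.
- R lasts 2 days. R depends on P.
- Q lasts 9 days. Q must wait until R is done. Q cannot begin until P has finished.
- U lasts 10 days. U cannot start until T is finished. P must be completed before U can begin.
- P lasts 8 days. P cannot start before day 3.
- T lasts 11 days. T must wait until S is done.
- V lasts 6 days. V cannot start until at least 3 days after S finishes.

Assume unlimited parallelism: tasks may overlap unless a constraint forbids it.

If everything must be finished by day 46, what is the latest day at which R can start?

To finish by day 46, Q (duration 9) must start no later than day 37.
Nothing follows U; the deadline of day 46 is its only limit. It must start by 46 − 10 = day 36.
Since U (must start by day 36) depends on it, T must finish by day 36. Backing off its 11-day duration gives a latest start of day 25.
V has no dependents, so it just needs to finish by day 46. Starting by 46 − 6 = day 40 achieves that.
S feeds T (must start by day 25); V (must start by day 40, minus 3-day gap → day 37). Taking the minimum, S must finish by day 25 and start by 25 − 9 = day 16.
R must finish in time for Q (must start by day 37); S (must start by day 16, minus 2-day gap → day 14). The tightest is day 14, so R must start by 14 − 2 = day 12.

12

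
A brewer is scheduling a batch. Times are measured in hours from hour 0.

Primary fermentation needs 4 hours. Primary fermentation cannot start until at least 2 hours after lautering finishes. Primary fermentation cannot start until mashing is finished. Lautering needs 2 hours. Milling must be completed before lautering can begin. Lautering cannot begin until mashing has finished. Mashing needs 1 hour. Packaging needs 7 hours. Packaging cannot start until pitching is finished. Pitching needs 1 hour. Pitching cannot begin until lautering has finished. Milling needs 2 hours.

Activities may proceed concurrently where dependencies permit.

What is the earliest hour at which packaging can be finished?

Nothing blocks mashing, so it runs from hour 0 to hour 1.
Nothing blocks milling, so it runs from hour 0 to hour 2.
For lautering: milling (finishes hour 2); mashing (finishes hour 1). Taking the maximum gives a start of hour 2, and it finishes at 2 + 2 = hour 4.
Pitching cannot begin until lautering (finishes hour 4). It runs from hour 4 to 4 + 1 = hour 5.
Packaging cannot begin until pitching (finishes hour 5). It runs from hour 5 to 5 + 7 = hour 12.

12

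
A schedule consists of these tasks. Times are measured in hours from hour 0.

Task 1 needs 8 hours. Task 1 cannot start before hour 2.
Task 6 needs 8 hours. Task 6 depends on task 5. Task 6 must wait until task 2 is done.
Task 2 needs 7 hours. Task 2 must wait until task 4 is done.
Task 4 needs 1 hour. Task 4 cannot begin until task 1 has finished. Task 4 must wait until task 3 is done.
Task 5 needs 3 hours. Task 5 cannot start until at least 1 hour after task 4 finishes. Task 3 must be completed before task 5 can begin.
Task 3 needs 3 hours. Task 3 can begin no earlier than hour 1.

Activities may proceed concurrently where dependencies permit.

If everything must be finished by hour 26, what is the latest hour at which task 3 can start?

7

To finish by hour 26, task 6 (duration 8) must start no later than hour 18.
Task 2 has to be done before task 6 (must start by hour 18). That means finishing by hour 18, i.e. starting by 18 − 7 = hour 11.
Task 5 must finish before task 6 (must start by hour 18). With a 3-hour duration, task 5 must start by 18 − 3 = hour 15.
For task 4: task 2 (must start by hour 11); task 5 (must start by hour 15, minus 1-hour gap → hour 14). The most restrictive is hour 11; with a 1-hour duration, task 4 must start by hour 10.
Task 3 has several dependents: task 4 (must start by hour 10); task 5 (must start by hour 15). The earliest of those limits is hour 10, so task 3 must start by 10 − 3 = hour 7.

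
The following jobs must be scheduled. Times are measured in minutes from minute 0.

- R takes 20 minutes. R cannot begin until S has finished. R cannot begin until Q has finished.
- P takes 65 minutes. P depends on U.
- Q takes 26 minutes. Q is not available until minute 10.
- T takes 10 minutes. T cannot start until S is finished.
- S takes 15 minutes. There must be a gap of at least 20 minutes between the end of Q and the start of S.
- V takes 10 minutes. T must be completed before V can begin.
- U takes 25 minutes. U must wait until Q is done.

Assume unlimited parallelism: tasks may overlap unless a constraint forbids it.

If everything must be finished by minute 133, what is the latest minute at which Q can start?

17

R has no dependents, so it just needs to finish by minute 133. Starting by 133 − 20 = minute 113 achieves that.
V has no dependents, so it just needs to finish by minute 133. Starting by 133 − 10 = minute 123 achieves that.
Since V (must start by minute 123) depends on it, T must finish by minute 123. Backing off its 10-minute duration gives a latest start of minute 113.
S has several dependents: R (must start by minute 113); T (must start by minute 113). The earliest of those limits is minute 113, so S must start by 113 − 15 = minute 98.
Nothing follows P; the deadline of minute 133 is its only limit. It must start by 133 − 65 = minute 68.
U feeds into P (must start by minute 68); so U must finish by minute 68 and therefore start by minute 43.
Q feeds R (must start by minute 113); S (must start by minute 98, minus 20-minute gap → minute 78); U (must start by minute 43). Taking the minimum, Q must finish by minute 43 and start by 43 − 26 = minute 17.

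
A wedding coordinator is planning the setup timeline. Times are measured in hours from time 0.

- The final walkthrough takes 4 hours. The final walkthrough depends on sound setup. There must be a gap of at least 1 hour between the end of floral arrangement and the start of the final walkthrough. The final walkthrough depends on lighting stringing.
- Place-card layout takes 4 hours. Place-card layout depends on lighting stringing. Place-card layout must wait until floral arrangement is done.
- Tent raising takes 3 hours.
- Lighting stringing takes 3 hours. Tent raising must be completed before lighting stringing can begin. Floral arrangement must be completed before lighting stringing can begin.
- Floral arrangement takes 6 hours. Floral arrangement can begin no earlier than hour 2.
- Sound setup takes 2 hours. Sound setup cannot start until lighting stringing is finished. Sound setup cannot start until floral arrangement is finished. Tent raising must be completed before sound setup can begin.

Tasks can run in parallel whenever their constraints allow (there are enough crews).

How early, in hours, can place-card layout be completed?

15

Floral arrangement waits on its own release at hour 2, so it starts at hour 2 and finishes at 2 + 6 = hour 8.
Tent raising has no prerequisites, so it starts at hour 0 and finishes at hour 3.
Lighting stringing has to wait for tent raising (finishes hour 3); floral arrangement (finishes hour 8). The latest of these is hour 8, so lighting stringing runs hour 8 to 8 + 3 = hour 11.
Place-card layout needs all of lighting stringing (finishes hour 11); floral arrangement (finishes hour 8). That puts its earliest start at hour 11; it finishes at 11 + 4 = hour 15.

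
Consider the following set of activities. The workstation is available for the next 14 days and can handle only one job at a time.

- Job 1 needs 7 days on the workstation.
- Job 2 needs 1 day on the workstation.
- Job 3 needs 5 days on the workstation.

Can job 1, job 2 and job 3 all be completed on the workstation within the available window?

Yes

Running back to back, the jobs need 7 + 1 + 5 = 13 days on the workstation.
Since 13 ≤ 14, they fit within the window.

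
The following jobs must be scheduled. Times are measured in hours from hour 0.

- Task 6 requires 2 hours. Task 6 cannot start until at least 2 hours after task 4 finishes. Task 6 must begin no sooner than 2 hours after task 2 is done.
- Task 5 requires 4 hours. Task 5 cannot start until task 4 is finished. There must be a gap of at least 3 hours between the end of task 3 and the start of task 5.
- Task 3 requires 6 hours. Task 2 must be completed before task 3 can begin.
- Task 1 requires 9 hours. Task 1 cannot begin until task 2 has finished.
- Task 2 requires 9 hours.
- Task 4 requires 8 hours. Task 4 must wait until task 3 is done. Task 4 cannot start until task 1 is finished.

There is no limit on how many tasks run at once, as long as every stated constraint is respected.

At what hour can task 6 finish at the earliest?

30

Task 2 can start immediately at hour 0; it finishes at hour 9.
Task 3 cannot begin until task 2 (finishes hour 9). It runs from hour 9 to 9 + 6 = hour 15.
Task 1 waits on task 2 (finishes hour 9), so it starts at hour 9 and finishes at 9 + 9 = hour 18.
Task 4 cannot start until task 3 (finishes hour 15); task 1 (finishes hour 18). The controlling bound is hour 18, so task 4 finishes at 18 + 8 = hour 26.
Task 6 has to wait for task 4 (finishes hour 26, plus 2-hour gap → hour 28); task 2 (finishes hour 9, plus 2-hour gap → hour 11). The latest of these is hour 28, so task 6 runs hour 28 to 28 + 2 = hour 30.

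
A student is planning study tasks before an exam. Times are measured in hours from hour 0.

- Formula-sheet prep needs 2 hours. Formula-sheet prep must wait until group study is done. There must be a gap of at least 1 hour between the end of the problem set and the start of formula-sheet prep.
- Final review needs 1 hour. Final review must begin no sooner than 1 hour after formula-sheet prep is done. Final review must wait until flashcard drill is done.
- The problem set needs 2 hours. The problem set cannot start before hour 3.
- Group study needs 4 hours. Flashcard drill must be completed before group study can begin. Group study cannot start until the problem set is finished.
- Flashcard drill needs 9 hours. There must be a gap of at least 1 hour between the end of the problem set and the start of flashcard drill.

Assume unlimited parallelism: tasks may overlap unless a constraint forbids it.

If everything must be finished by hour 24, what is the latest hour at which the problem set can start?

Nothing follows final review; the deadline of hour 24 is its only limit. It must start by 24 − 1 = hour 23.
Since final review (must start by hour 23, minus 1-hour gap → hour 22) depends on it, formula-sheet prep must finish by hour 22. Backing off its 2-hour duration gives a latest start of hour 20.
Group study has to be done before formula-sheet prep (must start by hour 20). That means finishing by hour 20, i.e. starting by 20 − 4 = hour 16.
Flashcard drill has several dependents: group study (must start by hour 16); final review (must start by hour 23). The earliest of those limits is hour 16, so flashcard drill must start by 16 − 9 = hour 7.
The problem set must finish in time for flashcard drill (must start by hour 7, minus 1-hour gap → hour 6); group study (must start by hour 16); formula-sheet prep (must start by hour 20, minus 1-hour gap → hour 19). The tightest is hour 6, so the problem set must start by 6 − 2 = hour 4.

4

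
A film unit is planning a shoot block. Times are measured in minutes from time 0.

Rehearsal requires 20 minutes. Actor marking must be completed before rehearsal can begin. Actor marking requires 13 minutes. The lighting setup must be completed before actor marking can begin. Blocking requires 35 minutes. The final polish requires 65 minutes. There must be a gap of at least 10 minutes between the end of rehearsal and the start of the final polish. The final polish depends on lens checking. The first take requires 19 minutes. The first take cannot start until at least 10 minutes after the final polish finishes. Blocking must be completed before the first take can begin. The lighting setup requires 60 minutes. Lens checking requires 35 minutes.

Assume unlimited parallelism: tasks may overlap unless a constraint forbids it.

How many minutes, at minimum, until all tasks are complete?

197

Blocking can start immediately at minute 0; it finishes at minute 35.
Lens checking can start immediately at minute 0; it finishes at minute 35.
Nothing blocks the lighting setup, so it runs from minute 0 to minute 60.
Actor marking waits on the lighting setup (finishes minute 60), so it starts at minute 60 and finishes at 60 + 13 = minute 73.
Rehearsal cannot begin until actor marking (finishes minute 73). It runs from minute 73 to 73 + 20 = minute 93.
For the final polish: rehearsal (finishes minute 93, plus 10-minute gap → minute 103); lens checking (finishes minute 35). Taking the maximum gives a start of minute 103, and it finishes at 103 + 65 = minute 168.
The first take cannot start until the final polish (finishes minute 168, plus 10-minute gap → minute 178); blocking (finishes minute 35). The controlling bound is minute 178, so the first take finishes at 178 + 19 = minute 197.
All tasks are finished once the last one completes. Finish times: The lighting setup at 60, Lens checking at 35, Blocking at 35, Actor marking at 73, Rehearsal at 93, The final polish at 168, The first take at 197. The latest is minute 197.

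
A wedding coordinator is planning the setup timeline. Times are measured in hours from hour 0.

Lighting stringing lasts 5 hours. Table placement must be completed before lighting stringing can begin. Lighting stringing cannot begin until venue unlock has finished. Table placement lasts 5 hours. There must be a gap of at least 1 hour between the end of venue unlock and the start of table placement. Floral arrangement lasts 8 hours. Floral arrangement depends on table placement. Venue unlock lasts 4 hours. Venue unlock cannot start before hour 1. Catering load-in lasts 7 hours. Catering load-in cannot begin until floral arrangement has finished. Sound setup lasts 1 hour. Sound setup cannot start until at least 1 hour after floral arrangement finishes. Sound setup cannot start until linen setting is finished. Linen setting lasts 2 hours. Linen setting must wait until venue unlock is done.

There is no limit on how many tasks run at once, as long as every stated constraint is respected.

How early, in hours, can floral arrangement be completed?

19

Venue unlock waits on its own release at hour 1, so it starts at hour 1 and finishes at 1 + 4 = hour 5.
Table placement cannot begin until venue unlock (finishes hour 5, plus 1-hour gap → hour 6). It runs from hour 6 to 6 + 5 = hour 11.
Floral arrangement waits on table placement (finishes hour 11), so it starts at hour 11 and finishes at 11 + 8 = hour 19.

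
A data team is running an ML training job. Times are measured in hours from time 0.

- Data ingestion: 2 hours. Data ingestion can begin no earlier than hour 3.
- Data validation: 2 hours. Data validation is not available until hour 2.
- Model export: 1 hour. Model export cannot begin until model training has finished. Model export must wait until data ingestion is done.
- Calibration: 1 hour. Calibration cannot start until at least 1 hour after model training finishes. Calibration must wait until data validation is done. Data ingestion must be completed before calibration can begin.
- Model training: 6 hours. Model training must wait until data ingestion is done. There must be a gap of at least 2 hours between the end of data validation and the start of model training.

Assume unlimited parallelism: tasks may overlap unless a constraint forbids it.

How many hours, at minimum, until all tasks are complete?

14

Data validation cannot begin until its own release at hour 2. It runs from hour 2 to 2 + 2 = hour 4.
Data ingestion cannot begin until its own release at hour 3. It runs from hour 3 to 3 + 2 = hour 5.
Model training has to wait for data ingestion (finishes hour 5); data validation (finishes hour 4, plus 2-hour gap → hour 6). The latest of these is hour 6, so model training runs hour 6 to 6 + 6 = hour 12.
Model export has to wait for model training (finishes hour 12); data ingestion (finishes hour 5). The latest of these is hour 12, so model export runs hour 12 to 12 + 1 = hour 13.
For calibration: model training (finishes hour 12, plus 1-hour gap → hour 13); data validation (finishes hour 4); data ingestion (finishes hour 5). Taking the maximum gives a start of hour 13, and it finishes at 13 + 1 = hour 14.
All tasks are finished once the last one completes. Finish times: Data ingestion at 5, Data validation at 4, Model training at 12, Calibration at 14, Model export at 13. The latest is hour 14.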